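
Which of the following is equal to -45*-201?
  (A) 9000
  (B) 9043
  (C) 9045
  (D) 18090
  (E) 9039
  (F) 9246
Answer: C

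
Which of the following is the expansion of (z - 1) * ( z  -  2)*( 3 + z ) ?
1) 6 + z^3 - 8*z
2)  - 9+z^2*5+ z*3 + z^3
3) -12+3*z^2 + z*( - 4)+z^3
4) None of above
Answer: 4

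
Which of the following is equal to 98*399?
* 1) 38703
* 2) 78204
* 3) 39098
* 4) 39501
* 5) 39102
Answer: 5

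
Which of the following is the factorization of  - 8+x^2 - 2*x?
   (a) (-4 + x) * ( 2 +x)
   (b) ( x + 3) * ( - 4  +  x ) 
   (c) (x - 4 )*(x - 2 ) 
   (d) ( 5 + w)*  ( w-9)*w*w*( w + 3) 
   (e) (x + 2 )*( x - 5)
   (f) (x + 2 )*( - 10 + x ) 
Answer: a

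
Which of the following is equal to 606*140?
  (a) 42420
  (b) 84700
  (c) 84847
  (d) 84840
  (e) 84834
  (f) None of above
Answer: d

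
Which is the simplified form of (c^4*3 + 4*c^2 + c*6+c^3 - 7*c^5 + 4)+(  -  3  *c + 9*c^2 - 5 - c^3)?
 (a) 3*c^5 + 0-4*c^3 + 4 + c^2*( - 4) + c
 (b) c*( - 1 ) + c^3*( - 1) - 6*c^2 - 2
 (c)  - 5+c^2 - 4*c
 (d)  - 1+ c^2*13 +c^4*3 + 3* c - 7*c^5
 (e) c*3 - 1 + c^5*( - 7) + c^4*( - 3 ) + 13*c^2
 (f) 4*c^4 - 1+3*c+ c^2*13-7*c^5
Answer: d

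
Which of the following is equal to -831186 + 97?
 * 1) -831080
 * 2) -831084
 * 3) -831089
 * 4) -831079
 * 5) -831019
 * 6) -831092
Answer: 3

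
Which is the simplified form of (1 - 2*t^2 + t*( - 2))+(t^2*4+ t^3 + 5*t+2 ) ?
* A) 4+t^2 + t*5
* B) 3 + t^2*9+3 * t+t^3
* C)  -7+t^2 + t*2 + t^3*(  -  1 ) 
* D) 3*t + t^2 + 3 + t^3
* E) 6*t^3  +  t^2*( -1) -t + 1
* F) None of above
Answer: F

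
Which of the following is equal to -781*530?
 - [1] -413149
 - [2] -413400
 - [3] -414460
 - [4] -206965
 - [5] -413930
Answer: 5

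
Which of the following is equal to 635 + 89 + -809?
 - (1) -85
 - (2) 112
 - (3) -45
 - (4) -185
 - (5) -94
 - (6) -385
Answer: 1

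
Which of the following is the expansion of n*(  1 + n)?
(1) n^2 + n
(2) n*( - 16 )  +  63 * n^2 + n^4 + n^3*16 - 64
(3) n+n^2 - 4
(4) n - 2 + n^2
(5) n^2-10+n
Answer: 1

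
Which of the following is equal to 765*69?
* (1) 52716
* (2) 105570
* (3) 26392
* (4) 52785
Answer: 4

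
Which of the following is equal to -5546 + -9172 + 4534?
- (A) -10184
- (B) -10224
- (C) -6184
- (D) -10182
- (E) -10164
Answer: A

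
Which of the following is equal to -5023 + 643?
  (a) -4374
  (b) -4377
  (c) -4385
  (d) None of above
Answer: d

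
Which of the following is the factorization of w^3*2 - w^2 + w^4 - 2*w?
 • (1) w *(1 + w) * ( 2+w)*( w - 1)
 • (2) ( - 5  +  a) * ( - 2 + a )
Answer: 1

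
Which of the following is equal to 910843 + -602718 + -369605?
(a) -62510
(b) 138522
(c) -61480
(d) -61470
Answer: c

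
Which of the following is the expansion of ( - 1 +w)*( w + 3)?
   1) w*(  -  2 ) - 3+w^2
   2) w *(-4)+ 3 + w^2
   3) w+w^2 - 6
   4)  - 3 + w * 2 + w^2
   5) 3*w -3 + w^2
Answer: 4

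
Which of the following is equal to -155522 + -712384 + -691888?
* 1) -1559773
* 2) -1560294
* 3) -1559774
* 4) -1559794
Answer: 4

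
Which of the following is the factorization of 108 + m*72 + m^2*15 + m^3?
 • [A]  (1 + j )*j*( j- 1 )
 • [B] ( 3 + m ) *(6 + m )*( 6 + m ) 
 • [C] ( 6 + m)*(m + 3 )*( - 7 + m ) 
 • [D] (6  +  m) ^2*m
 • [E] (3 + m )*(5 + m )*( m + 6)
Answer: B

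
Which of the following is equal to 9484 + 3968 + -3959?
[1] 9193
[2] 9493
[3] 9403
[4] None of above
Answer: 2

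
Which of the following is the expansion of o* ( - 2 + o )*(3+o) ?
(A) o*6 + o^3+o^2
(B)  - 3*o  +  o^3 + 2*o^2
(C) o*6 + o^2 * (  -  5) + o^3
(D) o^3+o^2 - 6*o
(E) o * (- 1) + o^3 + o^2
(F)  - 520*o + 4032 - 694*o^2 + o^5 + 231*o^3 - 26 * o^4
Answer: D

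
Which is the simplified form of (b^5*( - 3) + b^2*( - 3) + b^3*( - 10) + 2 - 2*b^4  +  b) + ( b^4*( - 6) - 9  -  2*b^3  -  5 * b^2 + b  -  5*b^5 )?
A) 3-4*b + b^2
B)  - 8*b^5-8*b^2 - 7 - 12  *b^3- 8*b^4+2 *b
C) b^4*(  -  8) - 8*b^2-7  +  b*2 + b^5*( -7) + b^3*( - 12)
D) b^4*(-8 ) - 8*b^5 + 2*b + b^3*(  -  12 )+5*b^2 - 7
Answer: B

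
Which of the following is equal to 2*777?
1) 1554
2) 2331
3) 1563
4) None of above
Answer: 1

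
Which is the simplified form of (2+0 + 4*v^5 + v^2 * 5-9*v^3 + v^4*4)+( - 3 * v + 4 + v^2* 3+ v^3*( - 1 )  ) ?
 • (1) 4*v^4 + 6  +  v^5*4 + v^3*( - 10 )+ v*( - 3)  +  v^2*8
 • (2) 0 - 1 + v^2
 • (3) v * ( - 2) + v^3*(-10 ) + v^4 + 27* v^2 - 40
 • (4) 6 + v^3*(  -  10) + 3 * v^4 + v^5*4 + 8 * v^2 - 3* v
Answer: 1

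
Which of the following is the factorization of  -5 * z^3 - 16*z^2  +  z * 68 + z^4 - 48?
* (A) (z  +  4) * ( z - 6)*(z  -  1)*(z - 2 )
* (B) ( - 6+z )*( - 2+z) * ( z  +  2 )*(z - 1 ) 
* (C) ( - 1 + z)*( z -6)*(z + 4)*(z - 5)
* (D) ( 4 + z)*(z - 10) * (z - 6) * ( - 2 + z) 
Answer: A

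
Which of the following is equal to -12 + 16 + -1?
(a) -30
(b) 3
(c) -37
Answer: b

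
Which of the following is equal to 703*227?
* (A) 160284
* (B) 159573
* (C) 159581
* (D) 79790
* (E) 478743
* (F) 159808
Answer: C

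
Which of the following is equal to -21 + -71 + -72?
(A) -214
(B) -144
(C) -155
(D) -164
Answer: D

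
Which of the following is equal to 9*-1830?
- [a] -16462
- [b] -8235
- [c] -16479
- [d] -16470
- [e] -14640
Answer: d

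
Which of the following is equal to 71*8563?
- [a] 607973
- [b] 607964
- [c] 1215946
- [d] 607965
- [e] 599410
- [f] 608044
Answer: a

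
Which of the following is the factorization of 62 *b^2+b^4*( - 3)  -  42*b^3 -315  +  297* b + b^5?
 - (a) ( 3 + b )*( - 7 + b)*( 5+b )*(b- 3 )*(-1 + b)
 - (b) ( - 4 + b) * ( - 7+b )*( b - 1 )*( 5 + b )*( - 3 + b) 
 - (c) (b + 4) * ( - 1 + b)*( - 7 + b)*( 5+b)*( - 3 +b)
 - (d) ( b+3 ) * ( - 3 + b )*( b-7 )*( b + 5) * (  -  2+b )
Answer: a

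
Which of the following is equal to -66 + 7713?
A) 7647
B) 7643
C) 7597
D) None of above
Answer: A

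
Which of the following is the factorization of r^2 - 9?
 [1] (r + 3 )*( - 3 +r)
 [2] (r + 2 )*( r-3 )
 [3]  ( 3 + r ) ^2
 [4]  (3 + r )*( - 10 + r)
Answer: 1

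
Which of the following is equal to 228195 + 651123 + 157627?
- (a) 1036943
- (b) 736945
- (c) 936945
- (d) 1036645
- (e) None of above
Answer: e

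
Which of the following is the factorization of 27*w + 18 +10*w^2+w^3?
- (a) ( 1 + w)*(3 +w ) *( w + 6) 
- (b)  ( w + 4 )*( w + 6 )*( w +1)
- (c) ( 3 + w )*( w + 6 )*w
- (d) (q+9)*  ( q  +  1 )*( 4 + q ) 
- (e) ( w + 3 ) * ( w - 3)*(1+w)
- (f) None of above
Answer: a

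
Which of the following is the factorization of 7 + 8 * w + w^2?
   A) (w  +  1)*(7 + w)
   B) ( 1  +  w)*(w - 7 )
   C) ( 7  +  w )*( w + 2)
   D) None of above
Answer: A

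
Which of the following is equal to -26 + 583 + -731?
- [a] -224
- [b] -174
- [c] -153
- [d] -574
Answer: b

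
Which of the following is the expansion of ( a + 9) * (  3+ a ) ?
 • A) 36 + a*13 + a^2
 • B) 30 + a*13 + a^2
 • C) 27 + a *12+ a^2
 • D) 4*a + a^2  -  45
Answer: C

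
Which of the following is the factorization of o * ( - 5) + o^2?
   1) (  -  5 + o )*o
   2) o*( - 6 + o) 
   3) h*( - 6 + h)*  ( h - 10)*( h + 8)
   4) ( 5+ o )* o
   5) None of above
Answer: 1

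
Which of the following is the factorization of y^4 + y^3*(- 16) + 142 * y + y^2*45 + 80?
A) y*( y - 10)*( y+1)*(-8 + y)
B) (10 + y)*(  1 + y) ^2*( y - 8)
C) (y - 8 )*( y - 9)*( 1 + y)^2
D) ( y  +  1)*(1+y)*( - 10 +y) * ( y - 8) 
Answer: D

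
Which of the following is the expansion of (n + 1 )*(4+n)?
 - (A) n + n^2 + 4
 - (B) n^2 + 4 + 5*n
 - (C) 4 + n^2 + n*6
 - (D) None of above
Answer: B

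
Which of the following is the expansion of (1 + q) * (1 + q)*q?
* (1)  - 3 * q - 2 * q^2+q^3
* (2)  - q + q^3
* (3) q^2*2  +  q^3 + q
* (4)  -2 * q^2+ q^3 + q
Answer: 3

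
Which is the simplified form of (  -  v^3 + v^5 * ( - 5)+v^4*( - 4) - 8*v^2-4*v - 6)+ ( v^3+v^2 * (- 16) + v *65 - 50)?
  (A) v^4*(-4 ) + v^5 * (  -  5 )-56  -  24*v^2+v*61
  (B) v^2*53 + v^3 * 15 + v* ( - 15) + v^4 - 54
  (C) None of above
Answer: A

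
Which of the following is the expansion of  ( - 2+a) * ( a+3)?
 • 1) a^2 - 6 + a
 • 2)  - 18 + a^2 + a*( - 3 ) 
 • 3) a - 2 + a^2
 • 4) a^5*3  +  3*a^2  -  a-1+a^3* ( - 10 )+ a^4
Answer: 1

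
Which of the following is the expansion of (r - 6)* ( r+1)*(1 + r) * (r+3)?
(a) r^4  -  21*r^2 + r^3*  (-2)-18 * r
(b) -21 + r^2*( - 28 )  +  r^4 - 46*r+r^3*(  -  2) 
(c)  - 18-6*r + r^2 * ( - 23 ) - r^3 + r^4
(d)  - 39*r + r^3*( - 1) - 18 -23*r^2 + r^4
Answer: d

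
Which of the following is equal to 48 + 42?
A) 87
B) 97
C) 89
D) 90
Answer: D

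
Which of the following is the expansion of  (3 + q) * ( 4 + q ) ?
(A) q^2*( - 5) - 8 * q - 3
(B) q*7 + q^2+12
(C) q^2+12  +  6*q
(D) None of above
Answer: B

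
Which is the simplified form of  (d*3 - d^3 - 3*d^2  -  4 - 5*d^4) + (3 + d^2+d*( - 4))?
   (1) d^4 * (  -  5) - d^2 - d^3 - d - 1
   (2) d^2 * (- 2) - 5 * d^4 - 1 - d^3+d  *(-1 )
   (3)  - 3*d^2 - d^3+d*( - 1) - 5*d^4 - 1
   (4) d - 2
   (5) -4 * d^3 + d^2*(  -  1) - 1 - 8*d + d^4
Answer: 2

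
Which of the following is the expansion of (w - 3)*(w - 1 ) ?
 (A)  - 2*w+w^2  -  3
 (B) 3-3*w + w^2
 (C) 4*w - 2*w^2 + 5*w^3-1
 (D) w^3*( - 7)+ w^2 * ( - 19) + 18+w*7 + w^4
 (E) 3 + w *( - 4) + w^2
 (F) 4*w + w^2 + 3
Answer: E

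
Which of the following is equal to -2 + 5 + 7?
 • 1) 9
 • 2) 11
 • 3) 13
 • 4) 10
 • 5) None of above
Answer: 4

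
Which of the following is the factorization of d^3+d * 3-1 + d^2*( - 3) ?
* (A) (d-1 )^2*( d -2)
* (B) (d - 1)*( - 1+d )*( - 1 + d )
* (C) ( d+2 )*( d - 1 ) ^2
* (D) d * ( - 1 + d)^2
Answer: B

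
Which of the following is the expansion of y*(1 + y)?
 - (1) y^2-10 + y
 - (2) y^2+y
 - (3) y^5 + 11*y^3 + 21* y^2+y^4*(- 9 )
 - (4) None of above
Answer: 2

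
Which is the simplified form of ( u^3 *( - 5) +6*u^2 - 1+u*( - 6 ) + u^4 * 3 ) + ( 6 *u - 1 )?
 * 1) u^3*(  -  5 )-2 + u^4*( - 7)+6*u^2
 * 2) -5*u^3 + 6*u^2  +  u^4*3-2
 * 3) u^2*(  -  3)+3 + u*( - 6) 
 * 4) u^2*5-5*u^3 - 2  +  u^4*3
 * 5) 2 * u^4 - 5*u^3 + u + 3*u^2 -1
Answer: 2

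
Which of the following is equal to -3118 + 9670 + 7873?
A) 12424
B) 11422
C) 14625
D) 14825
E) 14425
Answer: E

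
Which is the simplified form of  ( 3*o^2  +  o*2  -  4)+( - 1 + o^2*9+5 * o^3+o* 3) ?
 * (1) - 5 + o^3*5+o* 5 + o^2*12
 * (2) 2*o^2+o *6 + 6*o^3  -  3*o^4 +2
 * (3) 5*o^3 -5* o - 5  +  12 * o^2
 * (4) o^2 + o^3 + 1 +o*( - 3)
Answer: 1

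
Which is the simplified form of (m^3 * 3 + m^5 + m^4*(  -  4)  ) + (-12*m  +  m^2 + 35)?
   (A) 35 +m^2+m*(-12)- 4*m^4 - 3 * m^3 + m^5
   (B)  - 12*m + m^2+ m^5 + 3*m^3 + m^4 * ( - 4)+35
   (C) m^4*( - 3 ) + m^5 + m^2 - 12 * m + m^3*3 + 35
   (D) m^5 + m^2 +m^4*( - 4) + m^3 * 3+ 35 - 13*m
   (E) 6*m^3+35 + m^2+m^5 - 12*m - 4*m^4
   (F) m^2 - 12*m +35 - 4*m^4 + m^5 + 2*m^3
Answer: B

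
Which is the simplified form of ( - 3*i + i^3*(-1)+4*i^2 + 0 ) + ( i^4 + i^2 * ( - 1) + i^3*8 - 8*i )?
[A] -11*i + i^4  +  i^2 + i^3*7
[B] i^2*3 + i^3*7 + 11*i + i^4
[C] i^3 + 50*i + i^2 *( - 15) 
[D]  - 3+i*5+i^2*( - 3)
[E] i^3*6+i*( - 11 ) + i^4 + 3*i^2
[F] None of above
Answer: F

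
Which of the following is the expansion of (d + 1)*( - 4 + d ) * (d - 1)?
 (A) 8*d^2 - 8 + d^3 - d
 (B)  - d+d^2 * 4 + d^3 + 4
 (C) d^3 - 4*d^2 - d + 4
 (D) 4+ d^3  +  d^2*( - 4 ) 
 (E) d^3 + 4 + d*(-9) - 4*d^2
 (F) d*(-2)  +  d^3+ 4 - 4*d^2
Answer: C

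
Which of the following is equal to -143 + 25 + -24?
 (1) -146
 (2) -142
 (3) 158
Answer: 2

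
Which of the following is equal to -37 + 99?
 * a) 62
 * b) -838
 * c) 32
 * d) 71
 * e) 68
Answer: a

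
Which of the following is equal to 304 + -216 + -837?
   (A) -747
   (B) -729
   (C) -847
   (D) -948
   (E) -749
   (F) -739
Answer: E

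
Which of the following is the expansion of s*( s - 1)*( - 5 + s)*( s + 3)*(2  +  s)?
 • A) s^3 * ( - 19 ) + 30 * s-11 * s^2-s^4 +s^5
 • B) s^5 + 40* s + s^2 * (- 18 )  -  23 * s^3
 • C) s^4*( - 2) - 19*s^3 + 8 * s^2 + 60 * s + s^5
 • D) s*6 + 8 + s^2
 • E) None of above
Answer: A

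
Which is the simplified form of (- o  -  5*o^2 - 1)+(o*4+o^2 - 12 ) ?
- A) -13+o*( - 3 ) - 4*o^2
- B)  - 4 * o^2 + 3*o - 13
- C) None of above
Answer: B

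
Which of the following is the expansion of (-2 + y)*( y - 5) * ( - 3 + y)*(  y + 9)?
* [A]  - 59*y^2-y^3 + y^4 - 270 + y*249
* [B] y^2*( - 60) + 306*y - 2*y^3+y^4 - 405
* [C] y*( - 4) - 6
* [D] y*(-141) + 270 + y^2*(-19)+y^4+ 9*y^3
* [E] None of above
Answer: A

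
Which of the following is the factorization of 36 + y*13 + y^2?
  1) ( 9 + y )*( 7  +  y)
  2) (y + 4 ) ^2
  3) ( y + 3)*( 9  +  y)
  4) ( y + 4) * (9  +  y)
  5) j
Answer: 4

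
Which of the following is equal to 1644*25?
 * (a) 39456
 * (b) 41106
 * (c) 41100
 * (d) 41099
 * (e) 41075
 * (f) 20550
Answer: c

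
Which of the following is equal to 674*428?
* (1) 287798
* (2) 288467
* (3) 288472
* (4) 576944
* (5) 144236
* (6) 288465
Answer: 3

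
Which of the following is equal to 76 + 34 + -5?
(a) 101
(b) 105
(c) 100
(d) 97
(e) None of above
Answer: b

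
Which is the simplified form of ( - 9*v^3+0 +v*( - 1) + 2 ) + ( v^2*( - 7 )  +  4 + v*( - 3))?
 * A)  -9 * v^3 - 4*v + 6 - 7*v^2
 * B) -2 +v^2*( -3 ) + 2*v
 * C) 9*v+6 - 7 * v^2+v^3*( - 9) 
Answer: A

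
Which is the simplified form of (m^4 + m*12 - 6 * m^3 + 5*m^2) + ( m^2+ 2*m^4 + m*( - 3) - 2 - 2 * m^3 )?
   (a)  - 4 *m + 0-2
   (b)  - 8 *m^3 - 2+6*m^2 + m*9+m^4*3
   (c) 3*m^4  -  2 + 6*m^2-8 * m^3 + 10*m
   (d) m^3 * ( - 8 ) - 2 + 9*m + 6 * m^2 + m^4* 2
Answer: b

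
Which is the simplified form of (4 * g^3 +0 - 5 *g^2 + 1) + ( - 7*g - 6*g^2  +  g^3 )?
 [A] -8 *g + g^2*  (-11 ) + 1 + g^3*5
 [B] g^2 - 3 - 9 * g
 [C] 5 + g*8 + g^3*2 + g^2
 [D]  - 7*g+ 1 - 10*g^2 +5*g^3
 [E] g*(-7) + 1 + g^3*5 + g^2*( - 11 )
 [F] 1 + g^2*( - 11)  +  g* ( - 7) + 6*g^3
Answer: E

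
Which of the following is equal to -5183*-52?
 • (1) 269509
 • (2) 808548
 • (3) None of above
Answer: 3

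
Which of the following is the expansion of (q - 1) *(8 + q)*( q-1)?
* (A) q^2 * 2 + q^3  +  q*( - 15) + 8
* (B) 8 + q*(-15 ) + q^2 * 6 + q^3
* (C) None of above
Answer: B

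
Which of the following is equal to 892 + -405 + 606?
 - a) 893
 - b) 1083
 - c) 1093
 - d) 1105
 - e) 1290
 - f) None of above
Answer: c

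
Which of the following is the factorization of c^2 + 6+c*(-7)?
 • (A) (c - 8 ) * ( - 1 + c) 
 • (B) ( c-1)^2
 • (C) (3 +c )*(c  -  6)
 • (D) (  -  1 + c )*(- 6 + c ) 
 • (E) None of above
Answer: D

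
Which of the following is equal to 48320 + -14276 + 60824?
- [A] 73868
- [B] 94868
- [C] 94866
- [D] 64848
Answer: B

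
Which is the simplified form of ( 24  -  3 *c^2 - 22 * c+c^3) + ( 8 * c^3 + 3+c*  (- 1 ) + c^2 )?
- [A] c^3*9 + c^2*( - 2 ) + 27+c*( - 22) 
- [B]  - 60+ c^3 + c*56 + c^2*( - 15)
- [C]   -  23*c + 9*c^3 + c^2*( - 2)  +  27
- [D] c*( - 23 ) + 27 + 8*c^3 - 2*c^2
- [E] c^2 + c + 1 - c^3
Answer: C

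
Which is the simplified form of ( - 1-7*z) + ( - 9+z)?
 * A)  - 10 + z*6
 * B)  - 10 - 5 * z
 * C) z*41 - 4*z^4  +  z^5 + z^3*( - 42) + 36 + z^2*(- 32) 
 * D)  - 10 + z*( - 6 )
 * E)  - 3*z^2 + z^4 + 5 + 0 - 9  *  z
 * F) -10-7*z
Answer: D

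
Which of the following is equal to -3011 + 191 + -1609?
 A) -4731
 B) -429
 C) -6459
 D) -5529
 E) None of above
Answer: E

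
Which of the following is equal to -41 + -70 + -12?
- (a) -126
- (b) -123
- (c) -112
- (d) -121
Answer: b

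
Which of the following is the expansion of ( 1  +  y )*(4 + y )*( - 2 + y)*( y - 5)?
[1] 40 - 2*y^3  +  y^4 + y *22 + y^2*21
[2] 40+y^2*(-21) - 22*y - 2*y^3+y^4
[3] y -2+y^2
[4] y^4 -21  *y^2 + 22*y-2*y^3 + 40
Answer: 4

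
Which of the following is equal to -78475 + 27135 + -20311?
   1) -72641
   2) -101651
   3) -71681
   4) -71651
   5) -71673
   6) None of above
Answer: 4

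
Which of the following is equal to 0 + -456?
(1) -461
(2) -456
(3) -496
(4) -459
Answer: 2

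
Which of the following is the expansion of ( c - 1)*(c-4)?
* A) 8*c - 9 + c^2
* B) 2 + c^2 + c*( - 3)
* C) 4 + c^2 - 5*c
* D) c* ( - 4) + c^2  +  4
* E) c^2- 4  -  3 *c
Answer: C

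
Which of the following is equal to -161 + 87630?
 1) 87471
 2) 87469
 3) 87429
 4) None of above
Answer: 2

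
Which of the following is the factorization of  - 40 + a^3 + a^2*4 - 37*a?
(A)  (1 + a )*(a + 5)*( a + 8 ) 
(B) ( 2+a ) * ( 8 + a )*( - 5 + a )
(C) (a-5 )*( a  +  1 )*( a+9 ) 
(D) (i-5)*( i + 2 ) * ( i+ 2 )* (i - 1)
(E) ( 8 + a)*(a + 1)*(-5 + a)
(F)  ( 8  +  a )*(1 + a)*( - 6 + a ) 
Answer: E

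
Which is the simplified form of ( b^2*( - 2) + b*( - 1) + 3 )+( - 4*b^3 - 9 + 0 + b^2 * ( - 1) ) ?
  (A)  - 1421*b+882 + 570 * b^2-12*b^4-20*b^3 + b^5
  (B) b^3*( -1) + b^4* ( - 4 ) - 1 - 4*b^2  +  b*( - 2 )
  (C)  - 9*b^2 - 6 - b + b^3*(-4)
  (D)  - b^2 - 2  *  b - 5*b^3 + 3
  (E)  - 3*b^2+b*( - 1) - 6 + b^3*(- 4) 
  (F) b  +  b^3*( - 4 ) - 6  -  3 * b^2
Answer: E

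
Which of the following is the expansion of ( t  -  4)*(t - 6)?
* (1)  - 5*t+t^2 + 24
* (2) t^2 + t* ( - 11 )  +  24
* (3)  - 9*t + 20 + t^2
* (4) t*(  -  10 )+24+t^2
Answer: 4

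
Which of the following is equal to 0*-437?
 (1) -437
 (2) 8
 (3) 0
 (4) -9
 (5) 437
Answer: 3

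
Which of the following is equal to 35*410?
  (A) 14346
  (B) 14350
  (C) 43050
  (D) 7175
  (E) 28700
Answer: B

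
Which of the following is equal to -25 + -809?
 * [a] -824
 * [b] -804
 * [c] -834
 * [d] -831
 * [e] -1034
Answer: c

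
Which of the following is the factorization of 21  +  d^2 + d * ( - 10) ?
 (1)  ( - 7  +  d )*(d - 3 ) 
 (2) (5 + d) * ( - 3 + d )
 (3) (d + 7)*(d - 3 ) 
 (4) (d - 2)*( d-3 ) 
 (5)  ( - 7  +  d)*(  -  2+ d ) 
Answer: 1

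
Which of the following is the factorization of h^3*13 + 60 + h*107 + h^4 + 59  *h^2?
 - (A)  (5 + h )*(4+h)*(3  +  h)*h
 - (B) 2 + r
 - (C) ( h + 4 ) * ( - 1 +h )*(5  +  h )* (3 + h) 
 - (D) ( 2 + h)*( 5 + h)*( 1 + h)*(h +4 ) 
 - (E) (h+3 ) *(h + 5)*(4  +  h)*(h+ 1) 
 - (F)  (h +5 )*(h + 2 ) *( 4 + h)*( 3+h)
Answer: E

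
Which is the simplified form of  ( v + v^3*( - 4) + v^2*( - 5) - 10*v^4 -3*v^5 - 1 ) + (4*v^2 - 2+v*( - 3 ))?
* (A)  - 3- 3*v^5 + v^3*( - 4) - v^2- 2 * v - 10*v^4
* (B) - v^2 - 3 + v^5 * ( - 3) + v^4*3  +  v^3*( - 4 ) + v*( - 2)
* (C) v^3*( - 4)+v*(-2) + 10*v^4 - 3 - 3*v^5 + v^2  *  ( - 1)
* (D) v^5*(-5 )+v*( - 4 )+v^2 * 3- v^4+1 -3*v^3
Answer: A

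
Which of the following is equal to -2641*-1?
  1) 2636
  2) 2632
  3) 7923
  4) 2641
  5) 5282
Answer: 4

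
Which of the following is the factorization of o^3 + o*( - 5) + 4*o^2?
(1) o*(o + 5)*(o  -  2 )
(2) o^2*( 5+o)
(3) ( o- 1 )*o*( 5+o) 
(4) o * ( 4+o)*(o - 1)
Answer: 3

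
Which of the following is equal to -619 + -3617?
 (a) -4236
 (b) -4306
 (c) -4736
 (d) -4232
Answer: a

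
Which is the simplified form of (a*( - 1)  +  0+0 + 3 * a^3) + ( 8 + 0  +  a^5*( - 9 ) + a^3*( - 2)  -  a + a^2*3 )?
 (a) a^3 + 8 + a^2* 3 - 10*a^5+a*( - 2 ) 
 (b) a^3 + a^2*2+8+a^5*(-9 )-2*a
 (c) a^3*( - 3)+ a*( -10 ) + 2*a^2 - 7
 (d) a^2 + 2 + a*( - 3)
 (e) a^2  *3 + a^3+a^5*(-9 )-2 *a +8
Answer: e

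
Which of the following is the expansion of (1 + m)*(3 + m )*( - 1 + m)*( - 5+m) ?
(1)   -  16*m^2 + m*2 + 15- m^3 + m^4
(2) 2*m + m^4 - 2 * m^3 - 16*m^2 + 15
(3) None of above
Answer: 2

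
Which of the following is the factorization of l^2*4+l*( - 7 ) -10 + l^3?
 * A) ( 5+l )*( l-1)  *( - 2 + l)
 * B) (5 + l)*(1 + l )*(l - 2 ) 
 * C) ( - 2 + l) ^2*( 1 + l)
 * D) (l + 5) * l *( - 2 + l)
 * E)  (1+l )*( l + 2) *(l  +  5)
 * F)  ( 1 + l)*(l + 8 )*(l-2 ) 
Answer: B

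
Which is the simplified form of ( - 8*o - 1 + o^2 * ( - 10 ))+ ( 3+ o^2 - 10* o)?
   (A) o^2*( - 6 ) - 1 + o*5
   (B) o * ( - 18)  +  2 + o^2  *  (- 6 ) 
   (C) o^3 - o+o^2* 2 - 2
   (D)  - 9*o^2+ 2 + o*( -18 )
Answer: D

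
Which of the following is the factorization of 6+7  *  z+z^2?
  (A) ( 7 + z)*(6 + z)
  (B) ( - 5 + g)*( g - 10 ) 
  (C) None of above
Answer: C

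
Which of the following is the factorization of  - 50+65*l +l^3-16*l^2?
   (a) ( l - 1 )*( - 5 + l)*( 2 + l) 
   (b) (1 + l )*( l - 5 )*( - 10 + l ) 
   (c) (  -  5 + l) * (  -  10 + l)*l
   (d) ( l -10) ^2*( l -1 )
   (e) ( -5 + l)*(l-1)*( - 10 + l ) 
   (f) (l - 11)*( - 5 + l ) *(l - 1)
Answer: e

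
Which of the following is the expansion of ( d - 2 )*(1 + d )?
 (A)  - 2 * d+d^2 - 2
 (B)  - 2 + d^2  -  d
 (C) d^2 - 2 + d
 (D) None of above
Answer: B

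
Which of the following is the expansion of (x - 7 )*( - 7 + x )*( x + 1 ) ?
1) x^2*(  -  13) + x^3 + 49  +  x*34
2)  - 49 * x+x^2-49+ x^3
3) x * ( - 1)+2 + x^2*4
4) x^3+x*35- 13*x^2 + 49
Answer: 4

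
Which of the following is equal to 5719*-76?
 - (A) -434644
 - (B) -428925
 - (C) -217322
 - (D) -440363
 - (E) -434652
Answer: A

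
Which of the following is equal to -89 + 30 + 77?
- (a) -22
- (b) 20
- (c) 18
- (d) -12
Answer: c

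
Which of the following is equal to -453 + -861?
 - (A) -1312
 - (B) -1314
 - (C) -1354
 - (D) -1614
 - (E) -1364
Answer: B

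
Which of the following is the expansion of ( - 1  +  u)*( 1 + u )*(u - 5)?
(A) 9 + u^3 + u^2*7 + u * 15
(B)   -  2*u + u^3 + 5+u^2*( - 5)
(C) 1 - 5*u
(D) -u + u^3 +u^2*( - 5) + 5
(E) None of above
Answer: D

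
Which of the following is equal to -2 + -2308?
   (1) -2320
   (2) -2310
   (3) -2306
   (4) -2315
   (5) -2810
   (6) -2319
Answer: 2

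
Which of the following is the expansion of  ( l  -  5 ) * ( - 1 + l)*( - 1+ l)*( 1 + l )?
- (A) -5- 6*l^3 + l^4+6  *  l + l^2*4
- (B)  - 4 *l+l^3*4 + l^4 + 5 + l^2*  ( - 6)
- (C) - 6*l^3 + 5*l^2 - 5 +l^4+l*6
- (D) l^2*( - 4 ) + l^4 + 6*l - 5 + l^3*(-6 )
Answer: A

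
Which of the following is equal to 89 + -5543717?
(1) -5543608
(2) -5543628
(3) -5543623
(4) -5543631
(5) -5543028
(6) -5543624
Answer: 2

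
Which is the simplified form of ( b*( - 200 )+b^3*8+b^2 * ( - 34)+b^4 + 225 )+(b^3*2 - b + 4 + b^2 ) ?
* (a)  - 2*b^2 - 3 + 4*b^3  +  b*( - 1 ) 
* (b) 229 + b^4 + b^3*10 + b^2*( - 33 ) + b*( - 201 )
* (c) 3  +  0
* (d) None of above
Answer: b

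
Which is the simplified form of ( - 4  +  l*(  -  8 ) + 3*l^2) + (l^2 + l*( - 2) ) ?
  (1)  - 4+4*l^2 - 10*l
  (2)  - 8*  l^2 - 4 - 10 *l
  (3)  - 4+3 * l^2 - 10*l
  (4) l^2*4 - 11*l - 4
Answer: 1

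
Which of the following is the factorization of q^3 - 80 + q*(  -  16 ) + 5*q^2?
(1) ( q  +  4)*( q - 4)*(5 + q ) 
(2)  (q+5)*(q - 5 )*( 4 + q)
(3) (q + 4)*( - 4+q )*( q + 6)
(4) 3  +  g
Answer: 1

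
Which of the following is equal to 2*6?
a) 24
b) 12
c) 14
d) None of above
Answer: b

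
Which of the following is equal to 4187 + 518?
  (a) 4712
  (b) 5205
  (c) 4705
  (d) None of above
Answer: c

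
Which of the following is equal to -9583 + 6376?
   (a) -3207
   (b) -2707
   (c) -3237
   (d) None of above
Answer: a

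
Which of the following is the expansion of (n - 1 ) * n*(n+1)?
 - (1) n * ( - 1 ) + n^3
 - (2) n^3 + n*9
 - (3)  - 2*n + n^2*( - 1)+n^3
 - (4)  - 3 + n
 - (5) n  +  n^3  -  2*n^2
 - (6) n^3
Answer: 1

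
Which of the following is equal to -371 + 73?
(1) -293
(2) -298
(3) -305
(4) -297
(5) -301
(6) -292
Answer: 2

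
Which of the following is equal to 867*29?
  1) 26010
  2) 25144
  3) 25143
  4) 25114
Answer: 3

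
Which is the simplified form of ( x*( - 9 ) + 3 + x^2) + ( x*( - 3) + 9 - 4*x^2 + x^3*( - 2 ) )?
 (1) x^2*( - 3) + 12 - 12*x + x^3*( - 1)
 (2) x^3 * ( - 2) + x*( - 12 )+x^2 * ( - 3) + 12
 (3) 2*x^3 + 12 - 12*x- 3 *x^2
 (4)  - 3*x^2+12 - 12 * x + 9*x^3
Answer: 2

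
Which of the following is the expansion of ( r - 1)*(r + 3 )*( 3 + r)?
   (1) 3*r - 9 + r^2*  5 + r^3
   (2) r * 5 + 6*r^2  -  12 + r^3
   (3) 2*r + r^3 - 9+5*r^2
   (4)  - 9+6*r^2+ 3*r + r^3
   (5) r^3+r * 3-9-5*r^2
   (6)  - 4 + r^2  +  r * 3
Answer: 1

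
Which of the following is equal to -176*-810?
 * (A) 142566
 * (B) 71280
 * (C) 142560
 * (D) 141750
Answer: C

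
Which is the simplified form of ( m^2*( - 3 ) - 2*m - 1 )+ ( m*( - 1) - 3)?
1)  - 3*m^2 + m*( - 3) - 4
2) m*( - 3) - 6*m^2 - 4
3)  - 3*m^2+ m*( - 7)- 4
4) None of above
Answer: 1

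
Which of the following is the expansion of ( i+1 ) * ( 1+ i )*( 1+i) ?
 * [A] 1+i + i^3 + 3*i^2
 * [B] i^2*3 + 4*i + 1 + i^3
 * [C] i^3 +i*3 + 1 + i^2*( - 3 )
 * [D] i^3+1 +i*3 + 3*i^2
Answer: D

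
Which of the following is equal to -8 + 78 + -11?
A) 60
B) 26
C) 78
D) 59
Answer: D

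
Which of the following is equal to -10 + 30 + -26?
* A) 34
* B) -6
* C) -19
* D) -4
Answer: B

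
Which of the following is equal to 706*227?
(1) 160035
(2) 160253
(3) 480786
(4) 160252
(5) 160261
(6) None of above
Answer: 6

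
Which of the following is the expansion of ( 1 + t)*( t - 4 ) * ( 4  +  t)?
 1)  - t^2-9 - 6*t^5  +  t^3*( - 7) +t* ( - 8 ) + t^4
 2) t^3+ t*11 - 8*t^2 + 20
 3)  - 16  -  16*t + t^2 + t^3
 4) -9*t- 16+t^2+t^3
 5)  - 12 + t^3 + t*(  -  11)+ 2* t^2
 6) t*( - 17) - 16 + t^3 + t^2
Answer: 3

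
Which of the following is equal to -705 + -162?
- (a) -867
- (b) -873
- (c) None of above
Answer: a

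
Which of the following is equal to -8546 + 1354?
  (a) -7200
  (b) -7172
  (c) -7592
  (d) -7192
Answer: d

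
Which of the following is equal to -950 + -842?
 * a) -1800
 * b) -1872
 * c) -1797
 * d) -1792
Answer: d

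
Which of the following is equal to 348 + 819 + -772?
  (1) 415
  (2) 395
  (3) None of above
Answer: 2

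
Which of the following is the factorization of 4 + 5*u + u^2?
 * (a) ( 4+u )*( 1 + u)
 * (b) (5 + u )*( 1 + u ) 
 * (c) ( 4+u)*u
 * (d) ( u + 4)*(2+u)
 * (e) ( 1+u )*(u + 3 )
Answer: a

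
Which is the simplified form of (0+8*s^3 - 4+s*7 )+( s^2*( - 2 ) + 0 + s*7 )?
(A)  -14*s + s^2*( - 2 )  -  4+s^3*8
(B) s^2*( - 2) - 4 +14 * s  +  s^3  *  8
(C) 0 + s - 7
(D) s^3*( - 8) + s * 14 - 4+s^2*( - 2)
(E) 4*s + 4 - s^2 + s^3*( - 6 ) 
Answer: B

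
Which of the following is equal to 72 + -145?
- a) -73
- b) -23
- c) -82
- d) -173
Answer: a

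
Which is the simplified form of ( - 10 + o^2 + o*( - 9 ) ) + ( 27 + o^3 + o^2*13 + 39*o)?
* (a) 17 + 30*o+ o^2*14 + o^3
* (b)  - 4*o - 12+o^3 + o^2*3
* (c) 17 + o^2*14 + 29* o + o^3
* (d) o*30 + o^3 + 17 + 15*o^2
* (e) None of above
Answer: a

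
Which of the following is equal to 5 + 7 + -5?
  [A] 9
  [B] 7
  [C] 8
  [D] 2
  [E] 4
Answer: B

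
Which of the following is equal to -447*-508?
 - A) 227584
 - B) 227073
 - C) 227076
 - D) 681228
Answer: C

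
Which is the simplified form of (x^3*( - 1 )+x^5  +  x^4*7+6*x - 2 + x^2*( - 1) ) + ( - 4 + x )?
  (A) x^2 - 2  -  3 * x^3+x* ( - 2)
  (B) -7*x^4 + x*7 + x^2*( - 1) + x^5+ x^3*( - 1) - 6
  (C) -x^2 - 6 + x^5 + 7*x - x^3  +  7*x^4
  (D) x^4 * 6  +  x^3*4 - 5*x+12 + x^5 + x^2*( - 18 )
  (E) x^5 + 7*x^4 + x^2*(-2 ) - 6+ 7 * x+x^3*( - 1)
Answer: C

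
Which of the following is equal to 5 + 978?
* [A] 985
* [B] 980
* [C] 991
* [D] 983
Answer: D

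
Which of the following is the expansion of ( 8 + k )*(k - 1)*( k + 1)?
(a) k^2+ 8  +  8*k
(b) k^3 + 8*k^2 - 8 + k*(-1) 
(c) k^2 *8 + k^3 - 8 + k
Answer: b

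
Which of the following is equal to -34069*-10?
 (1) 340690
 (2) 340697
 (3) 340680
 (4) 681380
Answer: 1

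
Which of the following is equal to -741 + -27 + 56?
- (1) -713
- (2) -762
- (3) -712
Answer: 3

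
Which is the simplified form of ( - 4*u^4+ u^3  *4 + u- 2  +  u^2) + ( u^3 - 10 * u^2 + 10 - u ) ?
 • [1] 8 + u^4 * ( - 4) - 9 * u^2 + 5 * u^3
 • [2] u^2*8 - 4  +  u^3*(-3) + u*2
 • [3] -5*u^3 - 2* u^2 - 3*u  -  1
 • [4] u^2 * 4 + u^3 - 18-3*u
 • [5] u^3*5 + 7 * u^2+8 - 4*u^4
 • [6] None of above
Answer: 1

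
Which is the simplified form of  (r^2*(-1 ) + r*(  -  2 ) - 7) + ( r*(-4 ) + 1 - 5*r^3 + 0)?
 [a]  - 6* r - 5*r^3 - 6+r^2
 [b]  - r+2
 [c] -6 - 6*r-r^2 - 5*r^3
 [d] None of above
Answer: c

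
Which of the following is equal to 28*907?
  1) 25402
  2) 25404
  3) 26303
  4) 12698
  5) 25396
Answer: 5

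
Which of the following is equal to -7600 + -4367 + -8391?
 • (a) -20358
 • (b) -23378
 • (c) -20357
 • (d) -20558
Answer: a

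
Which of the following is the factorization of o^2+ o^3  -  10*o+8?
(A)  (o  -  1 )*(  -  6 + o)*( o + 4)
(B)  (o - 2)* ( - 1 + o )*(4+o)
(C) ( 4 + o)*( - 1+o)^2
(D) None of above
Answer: B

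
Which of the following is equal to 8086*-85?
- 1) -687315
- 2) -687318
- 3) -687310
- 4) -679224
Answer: 3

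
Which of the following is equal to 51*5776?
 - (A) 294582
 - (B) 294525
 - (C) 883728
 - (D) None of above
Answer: D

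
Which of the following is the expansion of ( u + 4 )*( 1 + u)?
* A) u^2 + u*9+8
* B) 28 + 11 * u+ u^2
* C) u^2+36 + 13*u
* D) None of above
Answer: D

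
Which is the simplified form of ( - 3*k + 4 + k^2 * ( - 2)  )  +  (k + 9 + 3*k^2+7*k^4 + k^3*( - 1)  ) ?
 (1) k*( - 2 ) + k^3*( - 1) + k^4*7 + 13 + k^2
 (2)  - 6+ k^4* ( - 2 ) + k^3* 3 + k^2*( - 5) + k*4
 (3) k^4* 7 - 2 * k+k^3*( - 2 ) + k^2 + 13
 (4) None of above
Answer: 1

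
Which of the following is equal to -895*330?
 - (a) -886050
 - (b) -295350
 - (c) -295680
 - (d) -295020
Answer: b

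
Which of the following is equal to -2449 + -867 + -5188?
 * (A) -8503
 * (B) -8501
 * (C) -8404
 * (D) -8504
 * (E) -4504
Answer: D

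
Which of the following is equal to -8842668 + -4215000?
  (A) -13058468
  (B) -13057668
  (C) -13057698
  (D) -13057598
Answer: B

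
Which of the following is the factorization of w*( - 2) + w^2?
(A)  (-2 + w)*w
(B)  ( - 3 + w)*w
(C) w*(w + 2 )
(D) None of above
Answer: A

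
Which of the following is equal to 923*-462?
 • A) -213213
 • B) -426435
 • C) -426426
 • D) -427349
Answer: C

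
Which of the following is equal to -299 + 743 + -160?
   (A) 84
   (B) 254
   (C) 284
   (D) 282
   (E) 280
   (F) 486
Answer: C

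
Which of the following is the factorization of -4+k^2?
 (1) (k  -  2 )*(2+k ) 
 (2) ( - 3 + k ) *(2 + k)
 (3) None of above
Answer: 1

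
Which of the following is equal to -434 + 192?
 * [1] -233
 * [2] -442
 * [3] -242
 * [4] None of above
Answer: 3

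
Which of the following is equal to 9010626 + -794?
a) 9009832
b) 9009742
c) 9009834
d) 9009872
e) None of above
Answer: a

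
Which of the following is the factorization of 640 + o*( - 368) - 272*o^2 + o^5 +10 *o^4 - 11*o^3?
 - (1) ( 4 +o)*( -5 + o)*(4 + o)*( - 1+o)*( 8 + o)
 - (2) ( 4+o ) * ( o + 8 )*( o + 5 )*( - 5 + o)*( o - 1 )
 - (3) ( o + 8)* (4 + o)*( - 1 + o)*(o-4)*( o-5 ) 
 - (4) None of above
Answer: 1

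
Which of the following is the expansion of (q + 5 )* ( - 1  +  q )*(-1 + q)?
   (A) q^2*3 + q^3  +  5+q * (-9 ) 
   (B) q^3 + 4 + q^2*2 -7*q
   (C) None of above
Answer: A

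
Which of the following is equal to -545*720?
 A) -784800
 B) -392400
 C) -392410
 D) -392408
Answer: B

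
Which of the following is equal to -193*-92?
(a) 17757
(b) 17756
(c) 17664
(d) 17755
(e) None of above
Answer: b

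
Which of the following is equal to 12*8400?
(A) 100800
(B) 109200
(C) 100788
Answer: A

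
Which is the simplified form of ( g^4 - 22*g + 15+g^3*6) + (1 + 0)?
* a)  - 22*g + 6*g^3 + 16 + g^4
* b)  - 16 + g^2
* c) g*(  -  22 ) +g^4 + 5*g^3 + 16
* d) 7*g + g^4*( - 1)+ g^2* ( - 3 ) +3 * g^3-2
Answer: a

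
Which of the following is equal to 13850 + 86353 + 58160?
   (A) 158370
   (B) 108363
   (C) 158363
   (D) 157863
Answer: C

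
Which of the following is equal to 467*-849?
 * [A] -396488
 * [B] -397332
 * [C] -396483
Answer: C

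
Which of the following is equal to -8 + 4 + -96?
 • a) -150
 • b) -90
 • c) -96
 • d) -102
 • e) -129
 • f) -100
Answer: f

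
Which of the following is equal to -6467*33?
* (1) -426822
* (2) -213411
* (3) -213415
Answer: 2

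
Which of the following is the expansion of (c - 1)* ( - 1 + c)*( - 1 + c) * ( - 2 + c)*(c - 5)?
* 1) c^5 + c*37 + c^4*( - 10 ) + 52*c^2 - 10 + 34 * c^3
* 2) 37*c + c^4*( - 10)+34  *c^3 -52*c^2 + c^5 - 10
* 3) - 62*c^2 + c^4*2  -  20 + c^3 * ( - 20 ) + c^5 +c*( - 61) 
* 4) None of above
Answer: 2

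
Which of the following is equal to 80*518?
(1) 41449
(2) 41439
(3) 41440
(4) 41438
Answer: 3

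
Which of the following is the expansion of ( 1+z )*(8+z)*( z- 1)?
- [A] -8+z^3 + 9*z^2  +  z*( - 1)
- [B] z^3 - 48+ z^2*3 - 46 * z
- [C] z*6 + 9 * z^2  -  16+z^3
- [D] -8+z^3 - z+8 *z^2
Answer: D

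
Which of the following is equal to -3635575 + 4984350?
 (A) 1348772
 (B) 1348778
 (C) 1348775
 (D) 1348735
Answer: C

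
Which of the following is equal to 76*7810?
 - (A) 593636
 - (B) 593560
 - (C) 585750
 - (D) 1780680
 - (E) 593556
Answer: B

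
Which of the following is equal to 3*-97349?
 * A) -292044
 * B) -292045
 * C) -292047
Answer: C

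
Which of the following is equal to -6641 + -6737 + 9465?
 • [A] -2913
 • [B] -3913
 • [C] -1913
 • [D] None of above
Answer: B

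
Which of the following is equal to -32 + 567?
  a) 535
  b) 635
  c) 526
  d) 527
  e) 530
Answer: a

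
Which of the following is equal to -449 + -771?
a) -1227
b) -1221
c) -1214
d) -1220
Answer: d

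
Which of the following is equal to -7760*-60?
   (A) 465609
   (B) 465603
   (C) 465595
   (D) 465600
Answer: D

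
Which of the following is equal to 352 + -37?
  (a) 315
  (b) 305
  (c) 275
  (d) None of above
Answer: a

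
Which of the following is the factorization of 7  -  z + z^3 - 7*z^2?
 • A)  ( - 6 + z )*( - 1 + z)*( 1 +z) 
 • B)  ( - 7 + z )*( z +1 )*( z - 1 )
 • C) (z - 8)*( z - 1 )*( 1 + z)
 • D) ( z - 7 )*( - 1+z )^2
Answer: B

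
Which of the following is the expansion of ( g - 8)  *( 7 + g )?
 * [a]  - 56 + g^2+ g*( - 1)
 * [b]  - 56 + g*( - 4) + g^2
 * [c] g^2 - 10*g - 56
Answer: a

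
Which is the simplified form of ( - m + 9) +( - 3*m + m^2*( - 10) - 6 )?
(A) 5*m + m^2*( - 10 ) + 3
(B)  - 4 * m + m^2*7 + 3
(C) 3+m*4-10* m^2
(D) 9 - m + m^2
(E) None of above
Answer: E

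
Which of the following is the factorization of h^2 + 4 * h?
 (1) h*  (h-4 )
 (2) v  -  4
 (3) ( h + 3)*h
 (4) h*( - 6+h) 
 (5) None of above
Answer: 5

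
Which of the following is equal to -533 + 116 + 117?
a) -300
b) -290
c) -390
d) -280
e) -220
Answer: a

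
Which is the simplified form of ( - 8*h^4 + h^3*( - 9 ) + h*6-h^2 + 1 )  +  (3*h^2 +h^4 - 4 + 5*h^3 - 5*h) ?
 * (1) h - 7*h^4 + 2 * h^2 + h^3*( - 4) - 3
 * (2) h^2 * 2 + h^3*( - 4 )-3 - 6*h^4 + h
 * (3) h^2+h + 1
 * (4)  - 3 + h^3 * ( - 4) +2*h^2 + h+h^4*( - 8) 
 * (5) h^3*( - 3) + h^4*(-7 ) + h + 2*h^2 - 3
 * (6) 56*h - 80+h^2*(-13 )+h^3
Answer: 1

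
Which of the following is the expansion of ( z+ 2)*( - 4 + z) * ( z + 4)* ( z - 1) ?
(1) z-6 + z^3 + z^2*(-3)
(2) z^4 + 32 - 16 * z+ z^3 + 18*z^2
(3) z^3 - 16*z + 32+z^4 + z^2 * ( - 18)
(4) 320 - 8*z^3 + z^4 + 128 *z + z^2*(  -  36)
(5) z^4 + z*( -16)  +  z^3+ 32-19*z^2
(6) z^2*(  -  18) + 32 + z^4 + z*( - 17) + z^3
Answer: 3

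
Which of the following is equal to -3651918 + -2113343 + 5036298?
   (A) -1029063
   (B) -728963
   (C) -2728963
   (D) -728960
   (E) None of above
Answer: B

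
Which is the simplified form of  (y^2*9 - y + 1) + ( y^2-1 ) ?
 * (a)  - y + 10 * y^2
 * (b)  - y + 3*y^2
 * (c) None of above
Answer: a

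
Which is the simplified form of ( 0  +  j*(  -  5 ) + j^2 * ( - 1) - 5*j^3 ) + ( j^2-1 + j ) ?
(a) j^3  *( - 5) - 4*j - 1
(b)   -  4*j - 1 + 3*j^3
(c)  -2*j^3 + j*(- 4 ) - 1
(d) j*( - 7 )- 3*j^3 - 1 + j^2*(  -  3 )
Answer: a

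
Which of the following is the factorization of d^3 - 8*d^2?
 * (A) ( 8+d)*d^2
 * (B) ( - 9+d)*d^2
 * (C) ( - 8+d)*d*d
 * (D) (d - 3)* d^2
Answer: C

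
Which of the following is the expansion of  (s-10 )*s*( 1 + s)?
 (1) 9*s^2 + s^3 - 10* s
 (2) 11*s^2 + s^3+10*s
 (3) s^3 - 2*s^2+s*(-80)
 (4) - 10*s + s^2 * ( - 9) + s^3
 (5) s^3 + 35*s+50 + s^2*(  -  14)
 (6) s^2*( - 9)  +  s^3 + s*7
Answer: 4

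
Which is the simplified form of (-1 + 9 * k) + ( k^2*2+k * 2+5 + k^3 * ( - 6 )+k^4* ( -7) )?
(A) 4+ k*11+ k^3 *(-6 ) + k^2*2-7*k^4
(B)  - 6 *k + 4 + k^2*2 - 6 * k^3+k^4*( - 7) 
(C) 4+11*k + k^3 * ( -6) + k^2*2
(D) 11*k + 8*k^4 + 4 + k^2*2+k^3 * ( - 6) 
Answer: A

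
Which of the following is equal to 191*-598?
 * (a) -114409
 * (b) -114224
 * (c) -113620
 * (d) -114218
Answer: d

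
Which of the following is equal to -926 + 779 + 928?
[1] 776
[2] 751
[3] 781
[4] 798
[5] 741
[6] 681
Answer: 3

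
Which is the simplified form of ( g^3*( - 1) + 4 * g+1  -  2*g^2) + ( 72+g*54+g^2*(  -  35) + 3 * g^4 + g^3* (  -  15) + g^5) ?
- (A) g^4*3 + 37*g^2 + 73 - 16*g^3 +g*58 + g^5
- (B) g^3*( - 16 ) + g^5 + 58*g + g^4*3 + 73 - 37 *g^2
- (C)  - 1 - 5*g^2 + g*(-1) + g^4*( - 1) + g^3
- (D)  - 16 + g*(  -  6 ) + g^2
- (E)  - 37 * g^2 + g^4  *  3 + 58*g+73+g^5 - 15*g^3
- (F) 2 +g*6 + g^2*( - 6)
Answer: B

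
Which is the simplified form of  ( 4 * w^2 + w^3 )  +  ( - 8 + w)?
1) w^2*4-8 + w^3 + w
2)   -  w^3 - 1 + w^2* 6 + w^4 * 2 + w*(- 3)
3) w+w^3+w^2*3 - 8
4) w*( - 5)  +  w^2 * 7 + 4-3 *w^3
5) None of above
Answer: 1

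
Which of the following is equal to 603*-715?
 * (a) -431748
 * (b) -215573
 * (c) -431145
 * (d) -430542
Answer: c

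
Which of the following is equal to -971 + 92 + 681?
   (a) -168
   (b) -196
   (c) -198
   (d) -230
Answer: c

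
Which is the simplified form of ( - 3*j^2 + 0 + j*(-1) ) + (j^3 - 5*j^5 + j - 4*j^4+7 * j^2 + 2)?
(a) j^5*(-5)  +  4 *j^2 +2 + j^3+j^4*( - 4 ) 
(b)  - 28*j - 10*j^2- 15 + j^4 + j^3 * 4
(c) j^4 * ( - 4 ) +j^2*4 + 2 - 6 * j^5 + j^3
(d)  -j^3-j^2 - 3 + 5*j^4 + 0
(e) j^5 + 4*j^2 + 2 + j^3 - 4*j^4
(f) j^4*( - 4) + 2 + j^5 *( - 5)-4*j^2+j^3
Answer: a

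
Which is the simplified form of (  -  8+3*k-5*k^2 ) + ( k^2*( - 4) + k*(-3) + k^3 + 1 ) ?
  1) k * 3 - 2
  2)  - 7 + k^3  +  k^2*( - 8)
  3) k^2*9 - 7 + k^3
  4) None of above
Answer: 4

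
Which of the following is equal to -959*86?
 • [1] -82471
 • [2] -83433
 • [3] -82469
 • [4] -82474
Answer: 4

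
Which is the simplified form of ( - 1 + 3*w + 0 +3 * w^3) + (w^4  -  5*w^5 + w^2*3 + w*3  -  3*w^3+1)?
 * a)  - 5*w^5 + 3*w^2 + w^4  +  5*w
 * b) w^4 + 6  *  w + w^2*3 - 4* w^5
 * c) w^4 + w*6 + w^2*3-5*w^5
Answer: c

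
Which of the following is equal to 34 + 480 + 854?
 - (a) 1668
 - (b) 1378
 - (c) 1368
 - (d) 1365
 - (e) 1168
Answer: c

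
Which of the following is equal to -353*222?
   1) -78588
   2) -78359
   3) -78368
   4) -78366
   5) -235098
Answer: 4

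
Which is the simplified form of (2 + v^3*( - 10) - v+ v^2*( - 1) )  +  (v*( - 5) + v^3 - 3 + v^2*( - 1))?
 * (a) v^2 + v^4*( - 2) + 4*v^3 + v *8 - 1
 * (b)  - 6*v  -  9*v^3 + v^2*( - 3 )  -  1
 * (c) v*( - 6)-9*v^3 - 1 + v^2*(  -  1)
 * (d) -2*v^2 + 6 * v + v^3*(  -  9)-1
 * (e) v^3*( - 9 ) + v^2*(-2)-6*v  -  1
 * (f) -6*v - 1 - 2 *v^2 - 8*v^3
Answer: e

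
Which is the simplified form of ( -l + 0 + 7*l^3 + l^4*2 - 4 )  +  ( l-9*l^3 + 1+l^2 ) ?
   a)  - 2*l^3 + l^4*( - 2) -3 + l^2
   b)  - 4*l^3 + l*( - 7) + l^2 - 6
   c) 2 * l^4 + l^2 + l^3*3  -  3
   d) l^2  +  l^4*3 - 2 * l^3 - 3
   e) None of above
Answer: e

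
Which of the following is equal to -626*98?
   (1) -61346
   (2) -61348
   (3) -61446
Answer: 2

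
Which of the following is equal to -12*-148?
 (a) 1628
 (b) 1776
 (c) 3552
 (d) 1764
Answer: b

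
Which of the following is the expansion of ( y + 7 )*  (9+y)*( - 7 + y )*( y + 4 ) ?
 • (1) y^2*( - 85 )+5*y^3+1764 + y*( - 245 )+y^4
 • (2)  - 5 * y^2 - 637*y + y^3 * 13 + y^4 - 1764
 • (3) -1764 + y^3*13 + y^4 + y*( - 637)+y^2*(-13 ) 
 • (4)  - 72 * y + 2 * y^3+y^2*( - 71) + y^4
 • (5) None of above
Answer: 3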